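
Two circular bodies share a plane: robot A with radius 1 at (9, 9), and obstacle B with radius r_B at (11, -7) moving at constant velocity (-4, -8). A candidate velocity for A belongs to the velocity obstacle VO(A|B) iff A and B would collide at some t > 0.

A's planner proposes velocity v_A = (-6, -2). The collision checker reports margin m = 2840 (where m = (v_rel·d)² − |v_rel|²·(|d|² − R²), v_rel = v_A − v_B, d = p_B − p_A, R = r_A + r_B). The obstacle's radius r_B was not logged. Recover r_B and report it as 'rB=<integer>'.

m = 2840
d = (2, -16);  v_rel = (-2, 6),  |v_rel|² = 40
v_rel×d = (-2)·(-16) − (6)·(2) = 20
since m = R²·40 − 20²:  R² = (400 + 2840) / 40 = 81
R = √81 = 9  ⇒  r_B = 9 − 1 = 8

rB=8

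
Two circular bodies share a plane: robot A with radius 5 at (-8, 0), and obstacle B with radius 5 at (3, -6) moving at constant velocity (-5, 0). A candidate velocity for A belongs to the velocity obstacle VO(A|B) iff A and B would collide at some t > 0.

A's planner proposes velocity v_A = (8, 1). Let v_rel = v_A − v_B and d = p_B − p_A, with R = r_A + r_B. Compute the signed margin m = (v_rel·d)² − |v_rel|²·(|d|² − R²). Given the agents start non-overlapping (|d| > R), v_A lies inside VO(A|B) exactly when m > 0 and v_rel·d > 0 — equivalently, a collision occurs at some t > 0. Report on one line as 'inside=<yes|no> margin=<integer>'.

d = (11, -6),  |d|² = 157;  R = 5+5 = 10,  c = 157−10² = 57
v_rel = (13, 1),  |v_rel|² = 170;  v_rel·d = (13)·(11) + (1)·(-6) = 137
170·t² − 274·t + 57 = 0  ⇒  m = 137² − 170·57 = 9079
m = 9079 > 0,  v_rel·d = 137 > 0  ⇒  inside

inside=yes margin=9079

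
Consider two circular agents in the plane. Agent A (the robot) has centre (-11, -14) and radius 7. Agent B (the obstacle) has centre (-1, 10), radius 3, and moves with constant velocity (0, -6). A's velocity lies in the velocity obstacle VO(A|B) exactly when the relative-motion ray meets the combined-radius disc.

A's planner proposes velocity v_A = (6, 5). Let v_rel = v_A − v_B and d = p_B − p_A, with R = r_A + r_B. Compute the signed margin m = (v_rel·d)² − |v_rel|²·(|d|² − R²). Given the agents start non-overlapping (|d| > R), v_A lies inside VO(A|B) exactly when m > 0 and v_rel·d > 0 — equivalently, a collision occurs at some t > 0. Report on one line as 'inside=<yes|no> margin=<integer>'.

d = (10, 24),  |d|² = 676;  R = 7+3 = 10,  c = 676−10² = 576
v_rel = (6, 11),  |v_rel|² = 157;  v_rel·d = (6)·(10) + (11)·(24) = 324
157·t² − 648·t + 576 = 0  ⇒  m = 324² − 157·576 = 14544
m = 14544 > 0,  v_rel·d = 324 > 0  ⇒  inside

inside=yes margin=14544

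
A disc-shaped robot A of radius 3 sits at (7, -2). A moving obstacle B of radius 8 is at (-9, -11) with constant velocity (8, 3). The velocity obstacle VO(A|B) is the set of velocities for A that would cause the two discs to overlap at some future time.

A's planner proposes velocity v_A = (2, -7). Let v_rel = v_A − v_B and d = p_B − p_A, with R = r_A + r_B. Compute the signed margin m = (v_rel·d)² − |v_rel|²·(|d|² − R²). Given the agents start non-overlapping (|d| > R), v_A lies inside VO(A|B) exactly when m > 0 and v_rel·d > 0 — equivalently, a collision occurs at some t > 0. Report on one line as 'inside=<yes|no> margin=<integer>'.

d = (-16, -9),  |d|² = 337;  R = 3+8 = 11,  c = 337−11² = 216
v_rel = (-6, -10),  |v_rel|² = 136;  v_rel·d = (-6)·(-16) + (-10)·(-9) = 186
136·t² − 372·t + 216 = 0  ⇒  m = 186² − 136·216 = 5220
m = 5220 > 0,  v_rel·d = 186 > 0  ⇒  inside

inside=yes margin=5220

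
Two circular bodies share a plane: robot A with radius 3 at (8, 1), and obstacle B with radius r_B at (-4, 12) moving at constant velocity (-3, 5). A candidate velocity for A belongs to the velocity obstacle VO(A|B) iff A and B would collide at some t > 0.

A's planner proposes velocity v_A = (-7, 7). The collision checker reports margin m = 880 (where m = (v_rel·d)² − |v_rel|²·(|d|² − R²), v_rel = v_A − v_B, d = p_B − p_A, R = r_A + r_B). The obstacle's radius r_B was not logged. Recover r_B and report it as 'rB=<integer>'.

m = 880
d = (-12, 11);  v_rel = (-4, 2),  |v_rel|² = 20
v_rel×d = (-4)·(11) − (2)·(-12) = -20
since m = R²·20 − (-20)²:  R² = (400 + 880) / 20 = 64
R = √64 = 8  ⇒  r_B = 8 − 3 = 5

rB=5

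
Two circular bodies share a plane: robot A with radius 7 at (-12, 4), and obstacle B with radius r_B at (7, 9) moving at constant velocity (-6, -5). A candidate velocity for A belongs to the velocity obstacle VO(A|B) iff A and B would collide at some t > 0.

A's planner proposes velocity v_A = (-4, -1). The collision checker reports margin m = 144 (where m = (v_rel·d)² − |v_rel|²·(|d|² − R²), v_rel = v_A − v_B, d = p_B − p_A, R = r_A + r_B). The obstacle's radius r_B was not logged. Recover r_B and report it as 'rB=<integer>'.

m = 144
d = (19, 5);  v_rel = (2, 4),  |v_rel|² = 20
v_rel×d = (2)·(5) − (4)·(19) = -66
since m = R²·20 − (-66)²:  R² = (4356 + 144) / 20 = 225
R = √225 = 15  ⇒  r_B = 15 − 7 = 8

rB=8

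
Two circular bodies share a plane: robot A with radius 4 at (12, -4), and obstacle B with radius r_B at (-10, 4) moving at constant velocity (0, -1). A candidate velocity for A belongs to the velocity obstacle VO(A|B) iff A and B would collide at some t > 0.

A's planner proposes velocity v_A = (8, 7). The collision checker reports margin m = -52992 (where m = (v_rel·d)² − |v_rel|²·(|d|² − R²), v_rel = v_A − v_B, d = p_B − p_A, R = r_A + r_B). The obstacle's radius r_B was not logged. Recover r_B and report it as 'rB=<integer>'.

m = -52992
d = (-22, 8);  v_rel = (8, 8),  |v_rel|² = 128
v_rel×d = (8)·(8) − (8)·(-22) = 240
since m = R²·128 − 240²:  R² = (57600 + -52992) / 128 = 36
R = √36 = 6  ⇒  r_B = 6 − 4 = 2

rB=2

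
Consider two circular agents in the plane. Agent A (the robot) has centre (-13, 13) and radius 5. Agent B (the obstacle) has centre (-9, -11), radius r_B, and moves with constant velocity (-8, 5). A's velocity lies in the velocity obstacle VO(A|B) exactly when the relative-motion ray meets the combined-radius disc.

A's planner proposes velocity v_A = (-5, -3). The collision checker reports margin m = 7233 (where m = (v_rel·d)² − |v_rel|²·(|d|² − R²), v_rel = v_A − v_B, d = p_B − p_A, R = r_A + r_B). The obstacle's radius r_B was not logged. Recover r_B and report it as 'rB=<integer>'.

m = 7233
d = (4, -24);  v_rel = (3, -8),  |v_rel|² = 73
v_rel×d = (3)·(-24) − (-8)·(4) = -40
since m = R²·73 − (-40)²:  R² = (1600 + 7233) / 73 = 121
R = √121 = 11  ⇒  r_B = 11 − 5 = 6

rB=6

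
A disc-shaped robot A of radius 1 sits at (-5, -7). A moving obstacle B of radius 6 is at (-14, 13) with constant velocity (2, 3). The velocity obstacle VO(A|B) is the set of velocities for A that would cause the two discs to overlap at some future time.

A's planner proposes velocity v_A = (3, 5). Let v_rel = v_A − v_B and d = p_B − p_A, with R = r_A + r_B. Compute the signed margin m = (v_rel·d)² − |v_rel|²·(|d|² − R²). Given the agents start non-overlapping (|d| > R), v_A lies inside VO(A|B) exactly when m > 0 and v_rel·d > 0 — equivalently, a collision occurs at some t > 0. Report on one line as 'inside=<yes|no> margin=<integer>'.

d = (-9, 20),  |d|² = 481;  R = 1+6 = 7,  c = 481−7² = 432
v_rel = (1, 2),  |v_rel|² = 5;  v_rel·d = (1)·(-9) + (2)·(20) = 31
5·t² − 62·t + 432 = 0  ⇒  m = 31² − 5·432 = -1199
m = -1199 < 0,  v_rel·d = 31 > 0  ⇒  outside

inside=no margin=-1199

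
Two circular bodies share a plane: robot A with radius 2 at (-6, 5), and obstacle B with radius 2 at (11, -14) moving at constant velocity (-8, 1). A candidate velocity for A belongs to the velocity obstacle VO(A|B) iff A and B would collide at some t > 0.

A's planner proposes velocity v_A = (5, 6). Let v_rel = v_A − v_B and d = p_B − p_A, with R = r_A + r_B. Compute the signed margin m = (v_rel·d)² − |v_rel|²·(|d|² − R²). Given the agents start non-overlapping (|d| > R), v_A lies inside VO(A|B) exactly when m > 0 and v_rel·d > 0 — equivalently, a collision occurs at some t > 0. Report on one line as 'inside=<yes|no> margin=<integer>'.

d = (17, -19),  |d|² = 650;  R = 2+2 = 4,  c = 650−4² = 634
v_rel = (13, 5),  |v_rel|² = 194;  v_rel·d = (13)·(17) + (5)·(-19) = 126
194·t² − 252·t + 634 = 0  ⇒  m = 126² − 194·634 = -107120
m = -107120 < 0,  v_rel·d = 126 > 0  ⇒  outside

inside=no margin=-107120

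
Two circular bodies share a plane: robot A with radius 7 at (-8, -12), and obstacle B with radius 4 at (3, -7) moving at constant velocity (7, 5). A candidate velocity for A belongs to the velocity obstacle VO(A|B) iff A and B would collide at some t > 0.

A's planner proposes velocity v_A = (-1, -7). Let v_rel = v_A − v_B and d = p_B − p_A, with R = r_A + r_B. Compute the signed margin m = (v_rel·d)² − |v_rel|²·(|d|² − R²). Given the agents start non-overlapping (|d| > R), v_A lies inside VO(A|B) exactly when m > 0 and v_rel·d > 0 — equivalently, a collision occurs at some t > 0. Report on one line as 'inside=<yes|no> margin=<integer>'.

d = (11, 5),  |d|² = 146;  R = 7+4 = 11,  c = 146−11² = 25
v_rel = (-8, -12),  |v_rel|² = 208;  v_rel·d = (-8)·(11) + (-12)·(5) = -148
208·t² + 296·t + 25 = 0  ⇒  m = (-148)² − 208·25 = 16704
m = 16704 > 0,  v_rel·d = -148 < 0  ⇒  outside

inside=no margin=16704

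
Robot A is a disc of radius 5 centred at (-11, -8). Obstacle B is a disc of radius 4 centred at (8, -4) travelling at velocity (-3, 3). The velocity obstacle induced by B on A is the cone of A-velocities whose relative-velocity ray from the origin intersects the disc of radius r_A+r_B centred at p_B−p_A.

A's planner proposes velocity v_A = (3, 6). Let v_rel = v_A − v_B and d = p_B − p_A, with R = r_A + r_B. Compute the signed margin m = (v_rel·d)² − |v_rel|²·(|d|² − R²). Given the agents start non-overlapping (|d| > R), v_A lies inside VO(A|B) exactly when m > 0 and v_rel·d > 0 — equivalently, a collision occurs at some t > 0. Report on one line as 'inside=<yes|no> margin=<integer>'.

d = (19, 4),  |d|² = 377;  R = 5+4 = 9,  c = 377−9² = 296
v_rel = (6, 3),  |v_rel|² = 45;  v_rel·d = (6)·(19) + (3)·(4) = 126
45·t² − 252·t + 296 = 0  ⇒  m = 126² − 45·296 = 2556
m = 2556 > 0,  v_rel·d = 126 > 0  ⇒  inside

inside=yes margin=2556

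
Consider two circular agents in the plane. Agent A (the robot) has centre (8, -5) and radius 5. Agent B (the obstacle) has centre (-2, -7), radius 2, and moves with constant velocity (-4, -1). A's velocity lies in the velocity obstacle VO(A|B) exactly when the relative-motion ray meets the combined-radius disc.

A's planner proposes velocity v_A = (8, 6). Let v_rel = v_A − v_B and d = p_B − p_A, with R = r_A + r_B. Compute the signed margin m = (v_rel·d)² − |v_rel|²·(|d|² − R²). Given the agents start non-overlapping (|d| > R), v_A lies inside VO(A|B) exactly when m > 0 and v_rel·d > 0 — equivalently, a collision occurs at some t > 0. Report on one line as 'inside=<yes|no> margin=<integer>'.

d = (-10, -2),  |d|² = 104;  R = 5+2 = 7,  c = 104−7² = 55
v_rel = (12, 7),  |v_rel|² = 193;  v_rel·d = (12)·(-10) + (7)·(-2) = -134
193·t² + 268·t + 55 = 0  ⇒  m = (-134)² − 193·55 = 7341
m = 7341 > 0,  v_rel·d = -134 < 0  ⇒  outside

inside=no margin=7341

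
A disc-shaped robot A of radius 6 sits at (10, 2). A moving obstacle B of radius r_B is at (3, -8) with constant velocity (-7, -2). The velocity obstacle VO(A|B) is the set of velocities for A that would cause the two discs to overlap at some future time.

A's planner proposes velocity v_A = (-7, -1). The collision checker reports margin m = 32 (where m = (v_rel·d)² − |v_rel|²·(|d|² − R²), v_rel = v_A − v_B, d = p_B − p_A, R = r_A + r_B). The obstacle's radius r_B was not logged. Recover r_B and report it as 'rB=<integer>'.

m = 32
d = (-7, -10);  v_rel = (0, 1),  |v_rel|² = 1
v_rel×d = (0)·(-10) − (1)·(-7) = 7
since m = R²·1 − 7²:  R² = (49 + 32) / 1 = 81
R = √81 = 9  ⇒  r_B = 9 − 6 = 3

rB=3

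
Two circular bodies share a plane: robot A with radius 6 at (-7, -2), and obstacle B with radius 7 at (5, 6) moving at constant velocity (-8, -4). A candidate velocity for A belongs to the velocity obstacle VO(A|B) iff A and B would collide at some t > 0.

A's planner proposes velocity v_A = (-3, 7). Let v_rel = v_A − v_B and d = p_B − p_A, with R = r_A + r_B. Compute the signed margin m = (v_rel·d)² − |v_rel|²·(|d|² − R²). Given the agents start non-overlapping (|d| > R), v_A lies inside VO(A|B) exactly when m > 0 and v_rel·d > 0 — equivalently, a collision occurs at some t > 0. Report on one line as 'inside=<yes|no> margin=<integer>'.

d = (12, 8),  |d|² = 208;  R = 6+7 = 13,  c = 208−13² = 39
v_rel = (5, 11),  |v_rel|² = 146;  v_rel·d = (5)·(12) + (11)·(8) = 148
146·t² − 296·t + 39 = 0  ⇒  m = 148² − 146·39 = 16210
m = 16210 > 0,  v_rel·d = 148 > 0  ⇒  inside

inside=yes margin=16210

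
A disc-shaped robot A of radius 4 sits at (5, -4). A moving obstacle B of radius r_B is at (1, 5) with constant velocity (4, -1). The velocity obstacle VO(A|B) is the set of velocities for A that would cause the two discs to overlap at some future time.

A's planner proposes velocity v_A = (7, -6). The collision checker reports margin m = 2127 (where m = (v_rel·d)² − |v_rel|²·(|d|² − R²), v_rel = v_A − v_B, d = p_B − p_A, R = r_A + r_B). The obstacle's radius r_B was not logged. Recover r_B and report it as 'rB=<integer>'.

m = 2127
d = (-4, 9);  v_rel = (3, -5),  |v_rel|² = 34
v_rel×d = (3)·(9) − (-5)·(-4) = 7
since m = R²·34 − 7²:  R² = (49 + 2127) / 34 = 64
R = √64 = 8  ⇒  r_B = 8 − 4 = 4

rB=4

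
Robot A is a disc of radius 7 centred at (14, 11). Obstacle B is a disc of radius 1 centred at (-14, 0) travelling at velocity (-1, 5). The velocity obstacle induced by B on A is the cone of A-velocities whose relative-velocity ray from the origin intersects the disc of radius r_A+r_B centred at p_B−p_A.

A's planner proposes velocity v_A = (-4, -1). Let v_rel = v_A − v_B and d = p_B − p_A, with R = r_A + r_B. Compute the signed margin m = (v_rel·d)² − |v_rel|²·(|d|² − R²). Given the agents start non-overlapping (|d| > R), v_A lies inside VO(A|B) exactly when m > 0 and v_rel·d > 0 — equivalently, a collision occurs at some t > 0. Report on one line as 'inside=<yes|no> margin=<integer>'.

d = (-28, -11),  |d|² = 905;  R = 7+1 = 8,  c = 905−8² = 841
v_rel = (-3, -6),  |v_rel|² = 45;  v_rel·d = (-3)·(-28) + (-6)·(-11) = 150
45·t² − 300·t + 841 = 0  ⇒  m = 150² − 45·841 = -15345
m = -15345 < 0,  v_rel·d = 150 > 0  ⇒  outside

inside=no margin=-15345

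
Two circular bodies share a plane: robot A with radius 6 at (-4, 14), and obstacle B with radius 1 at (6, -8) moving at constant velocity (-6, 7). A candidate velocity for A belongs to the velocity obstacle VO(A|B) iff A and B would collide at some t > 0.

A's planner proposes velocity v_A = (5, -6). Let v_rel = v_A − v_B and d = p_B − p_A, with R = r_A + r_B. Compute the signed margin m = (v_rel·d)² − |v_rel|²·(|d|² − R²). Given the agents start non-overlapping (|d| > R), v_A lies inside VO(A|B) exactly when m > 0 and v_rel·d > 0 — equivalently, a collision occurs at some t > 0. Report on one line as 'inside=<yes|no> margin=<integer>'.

d = (10, -22),  |d|² = 584;  R = 6+1 = 7,  c = 584−7² = 535
v_rel = (11, -13),  |v_rel|² = 290;  v_rel·d = (11)·(10) + (-13)·(-22) = 396
290·t² − 792·t + 535 = 0  ⇒  m = 396² − 290·535 = 1666
m = 1666 > 0,  v_rel·d = 396 > 0  ⇒  inside

inside=yes margin=1666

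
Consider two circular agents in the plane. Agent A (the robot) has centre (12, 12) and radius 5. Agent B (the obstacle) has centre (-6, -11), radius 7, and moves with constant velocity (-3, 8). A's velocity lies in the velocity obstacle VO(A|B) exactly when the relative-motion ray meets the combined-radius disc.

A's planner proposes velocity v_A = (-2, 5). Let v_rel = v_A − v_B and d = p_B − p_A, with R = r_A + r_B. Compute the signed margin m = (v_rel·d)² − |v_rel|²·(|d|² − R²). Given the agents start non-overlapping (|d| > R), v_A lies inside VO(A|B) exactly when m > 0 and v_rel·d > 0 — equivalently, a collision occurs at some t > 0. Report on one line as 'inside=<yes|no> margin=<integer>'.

d = (-18, -23),  |d|² = 853;  R = 5+7 = 12,  c = 853−12² = 709
v_rel = (1, -3),  |v_rel|² = 10;  v_rel·d = (1)·(-18) + (-3)·(-23) = 51
10·t² − 102·t + 709 = 0  ⇒  m = 51² − 10·709 = -4489
m = -4489 < 0,  v_rel·d = 51 > 0  ⇒  outside

inside=no margin=-4489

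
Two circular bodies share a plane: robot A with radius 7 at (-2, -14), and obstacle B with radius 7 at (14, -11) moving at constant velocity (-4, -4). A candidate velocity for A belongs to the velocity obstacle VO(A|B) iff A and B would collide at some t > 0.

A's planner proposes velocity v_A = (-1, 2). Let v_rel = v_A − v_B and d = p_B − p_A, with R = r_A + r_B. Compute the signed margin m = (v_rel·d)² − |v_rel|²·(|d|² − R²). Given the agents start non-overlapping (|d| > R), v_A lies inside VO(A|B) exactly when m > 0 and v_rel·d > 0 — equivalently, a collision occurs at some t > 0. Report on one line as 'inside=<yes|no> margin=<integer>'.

d = (16, 3),  |d|² = 265;  R = 7+7 = 14,  c = 265−14² = 69
v_rel = (3, 6),  |v_rel|² = 45;  v_rel·d = (3)·(16) + (6)·(3) = 66
45·t² − 132·t + 69 = 0  ⇒  m = 66² − 45·69 = 1251
m = 1251 > 0,  v_rel·d = 66 > 0  ⇒  inside

inside=yes margin=1251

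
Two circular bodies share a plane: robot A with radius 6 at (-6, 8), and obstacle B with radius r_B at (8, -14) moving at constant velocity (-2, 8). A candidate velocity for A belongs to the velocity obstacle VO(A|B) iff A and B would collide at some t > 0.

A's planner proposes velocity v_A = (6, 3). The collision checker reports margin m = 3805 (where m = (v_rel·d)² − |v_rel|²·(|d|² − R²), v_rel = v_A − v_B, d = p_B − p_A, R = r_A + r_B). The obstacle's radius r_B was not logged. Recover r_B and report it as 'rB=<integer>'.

m = 3805
d = (14, -22);  v_rel = (8, -5),  |v_rel|² = 89
v_rel×d = (8)·(-22) − (-5)·(14) = -106
since m = R²·89 − (-106)²:  R² = (11236 + 3805) / 89 = 169
R = √169 = 13  ⇒  r_B = 13 − 6 = 7

rB=7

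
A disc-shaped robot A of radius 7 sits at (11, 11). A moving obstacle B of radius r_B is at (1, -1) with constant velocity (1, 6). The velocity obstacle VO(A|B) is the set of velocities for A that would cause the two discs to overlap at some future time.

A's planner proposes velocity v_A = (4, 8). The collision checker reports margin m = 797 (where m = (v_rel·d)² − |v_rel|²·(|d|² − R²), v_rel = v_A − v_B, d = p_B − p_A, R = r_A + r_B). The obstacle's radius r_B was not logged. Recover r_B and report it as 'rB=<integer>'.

m = 797
d = (-10, -12);  v_rel = (3, 2),  |v_rel|² = 13
v_rel×d = (3)·(-12) − (2)·(-10) = -16
since m = R²·13 − (-16)²:  R² = (256 + 797) / 13 = 81
R = √81 = 9  ⇒  r_B = 9 − 7 = 2

rB=2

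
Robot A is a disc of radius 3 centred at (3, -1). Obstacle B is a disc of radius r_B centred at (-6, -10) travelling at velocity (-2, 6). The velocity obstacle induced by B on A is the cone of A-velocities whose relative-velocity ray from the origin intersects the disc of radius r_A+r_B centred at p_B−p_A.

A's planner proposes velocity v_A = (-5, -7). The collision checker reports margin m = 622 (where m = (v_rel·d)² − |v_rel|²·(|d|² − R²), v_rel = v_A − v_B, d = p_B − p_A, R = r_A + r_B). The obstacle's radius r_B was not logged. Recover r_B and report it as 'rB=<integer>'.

m = 622
d = (-9, -9);  v_rel = (-3, -13),  |v_rel|² = 178
v_rel×d = (-3)·(-9) − (-13)·(-9) = -90
since m = R²·178 − (-90)²:  R² = (8100 + 622) / 178 = 49
R = √49 = 7  ⇒  r_B = 7 − 3 = 4

rB=4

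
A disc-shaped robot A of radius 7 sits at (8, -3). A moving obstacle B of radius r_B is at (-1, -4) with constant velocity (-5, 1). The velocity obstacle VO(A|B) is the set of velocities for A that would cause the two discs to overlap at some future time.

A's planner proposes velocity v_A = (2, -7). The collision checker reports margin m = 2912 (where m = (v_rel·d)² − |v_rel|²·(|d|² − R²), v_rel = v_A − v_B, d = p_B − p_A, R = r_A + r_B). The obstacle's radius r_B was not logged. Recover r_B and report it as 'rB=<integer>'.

m = 2912
d = (-9, -1);  v_rel = (7, -8),  |v_rel|² = 113
v_rel×d = (7)·(-1) − (-8)·(-9) = -79
since m = R²·113 − (-79)²:  R² = (6241 + 2912) / 113 = 81
R = √81 = 9  ⇒  r_B = 9 − 7 = 2

rB=2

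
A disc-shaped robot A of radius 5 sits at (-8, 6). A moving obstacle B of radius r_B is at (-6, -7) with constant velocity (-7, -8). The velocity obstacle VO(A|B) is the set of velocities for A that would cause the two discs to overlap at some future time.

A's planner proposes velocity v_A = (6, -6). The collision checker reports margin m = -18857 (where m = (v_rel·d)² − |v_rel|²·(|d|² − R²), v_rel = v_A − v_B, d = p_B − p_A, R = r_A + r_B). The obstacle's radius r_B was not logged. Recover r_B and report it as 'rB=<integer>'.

m = -18857
d = (2, -13);  v_rel = (13, 2),  |v_rel|² = 173
v_rel×d = (13)·(-13) − (2)·(2) = -173
since m = R²·173 − (-173)²:  R² = (29929 + -18857) / 173 = 64
R = √64 = 8  ⇒  r_B = 8 − 5 = 3

rB=3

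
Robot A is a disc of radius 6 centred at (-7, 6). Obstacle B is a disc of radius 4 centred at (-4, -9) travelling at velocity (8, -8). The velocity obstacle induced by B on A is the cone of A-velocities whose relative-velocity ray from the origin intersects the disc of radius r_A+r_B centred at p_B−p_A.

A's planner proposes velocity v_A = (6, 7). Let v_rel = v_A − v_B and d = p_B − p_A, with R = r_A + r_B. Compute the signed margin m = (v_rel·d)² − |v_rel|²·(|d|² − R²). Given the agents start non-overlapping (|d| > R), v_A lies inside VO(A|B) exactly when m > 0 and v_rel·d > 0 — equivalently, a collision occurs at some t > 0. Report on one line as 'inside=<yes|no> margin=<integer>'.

d = (3, -15),  |d|² = 234;  R = 6+4 = 10,  c = 234−10² = 134
v_rel = (-2, 15),  |v_rel|² = 229;  v_rel·d = (-2)·(3) + (15)·(-15) = -231
229·t² + 462·t + 134 = 0  ⇒  m = (-231)² − 229·134 = 22675
m = 22675 > 0,  v_rel·d = -231 < 0  ⇒  outside

inside=no margin=22675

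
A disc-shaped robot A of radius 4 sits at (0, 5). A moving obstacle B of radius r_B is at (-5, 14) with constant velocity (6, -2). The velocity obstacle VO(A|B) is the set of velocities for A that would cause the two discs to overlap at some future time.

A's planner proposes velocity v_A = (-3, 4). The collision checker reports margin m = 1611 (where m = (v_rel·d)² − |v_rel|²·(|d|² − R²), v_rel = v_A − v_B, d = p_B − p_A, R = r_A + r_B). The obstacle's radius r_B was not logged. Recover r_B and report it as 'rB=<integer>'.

m = 1611
d = (-5, 9);  v_rel = (-9, 6),  |v_rel|² = 117
v_rel×d = (-9)·(9) − (6)·(-5) = -51
since m = R²·117 − (-51)²:  R² = (2601 + 1611) / 117 = 36
R = √36 = 6  ⇒  r_B = 6 − 4 = 2

rB=2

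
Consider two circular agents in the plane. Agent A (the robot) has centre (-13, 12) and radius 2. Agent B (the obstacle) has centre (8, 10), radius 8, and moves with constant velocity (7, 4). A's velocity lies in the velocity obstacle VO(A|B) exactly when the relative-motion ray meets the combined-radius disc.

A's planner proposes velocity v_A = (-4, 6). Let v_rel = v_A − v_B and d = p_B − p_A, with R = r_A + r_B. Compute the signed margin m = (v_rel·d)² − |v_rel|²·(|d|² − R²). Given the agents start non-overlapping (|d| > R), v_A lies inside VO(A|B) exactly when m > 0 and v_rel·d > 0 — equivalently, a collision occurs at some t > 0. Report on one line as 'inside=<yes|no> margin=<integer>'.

d = (21, -2),  |d|² = 445;  R = 2+8 = 10,  c = 445−10² = 345
v_rel = (-11, 2),  |v_rel|² = 125;  v_rel·d = (-11)·(21) + (2)·(-2) = -235
125·t² + 470·t + 345 = 0  ⇒  m = (-235)² − 125·345 = 12100
m = 12100 > 0,  v_rel·d = -235 < 0  ⇒  outside

inside=no margin=12100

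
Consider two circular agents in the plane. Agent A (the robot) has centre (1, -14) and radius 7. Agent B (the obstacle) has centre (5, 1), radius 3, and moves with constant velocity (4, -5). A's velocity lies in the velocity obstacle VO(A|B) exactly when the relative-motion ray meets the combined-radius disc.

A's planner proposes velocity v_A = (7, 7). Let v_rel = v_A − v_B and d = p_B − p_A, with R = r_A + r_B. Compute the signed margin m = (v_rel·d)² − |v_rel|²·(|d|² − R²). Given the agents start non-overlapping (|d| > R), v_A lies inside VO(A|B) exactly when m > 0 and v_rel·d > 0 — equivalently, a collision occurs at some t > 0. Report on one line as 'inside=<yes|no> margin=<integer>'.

d = (4, 15),  |d|² = 241;  R = 7+3 = 10,  c = 241−10² = 141
v_rel = (3, 12),  |v_rel|² = 153;  v_rel·d = (3)·(4) + (12)·(15) = 192
153·t² − 384·t + 141 = 0  ⇒  m = 192² − 153·141 = 15291
m = 15291 > 0,  v_rel·d = 192 > 0  ⇒  inside

inside=yes margin=15291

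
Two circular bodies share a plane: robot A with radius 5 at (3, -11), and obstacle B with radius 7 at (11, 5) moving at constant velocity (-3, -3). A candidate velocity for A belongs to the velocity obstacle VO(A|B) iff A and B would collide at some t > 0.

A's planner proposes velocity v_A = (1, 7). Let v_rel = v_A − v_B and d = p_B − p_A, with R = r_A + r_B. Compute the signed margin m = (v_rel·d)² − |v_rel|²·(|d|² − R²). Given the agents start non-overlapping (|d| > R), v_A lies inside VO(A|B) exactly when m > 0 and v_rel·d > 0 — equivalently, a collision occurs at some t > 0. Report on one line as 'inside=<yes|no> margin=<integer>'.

d = (8, 16),  |d|² = 320;  R = 5+7 = 12,  c = 320−12² = 176
v_rel = (4, 10),  |v_rel|² = 116;  v_rel·d = (4)·(8) + (10)·(16) = 192
116·t² − 384·t + 176 = 0  ⇒  m = 192² − 116·176 = 16448
m = 16448 > 0,  v_rel·d = 192 > 0  ⇒  inside

inside=yes margin=16448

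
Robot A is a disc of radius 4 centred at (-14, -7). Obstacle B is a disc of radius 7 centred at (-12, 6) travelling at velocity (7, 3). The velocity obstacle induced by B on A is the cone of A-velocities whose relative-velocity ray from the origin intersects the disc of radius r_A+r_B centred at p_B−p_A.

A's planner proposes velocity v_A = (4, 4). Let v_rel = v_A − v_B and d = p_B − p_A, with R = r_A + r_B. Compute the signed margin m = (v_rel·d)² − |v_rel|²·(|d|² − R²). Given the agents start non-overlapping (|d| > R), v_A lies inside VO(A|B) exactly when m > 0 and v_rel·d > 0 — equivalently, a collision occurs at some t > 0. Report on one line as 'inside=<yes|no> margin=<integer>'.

d = (2, 13),  |d|² = 173;  R = 4+7 = 11,  c = 173−11² = 52
v_rel = (-3, 1),  |v_rel|² = 10;  v_rel·d = (-3)·(2) + (1)·(13) = 7
10·t² − 14·t + 52 = 0  ⇒  m = 7² − 10·52 = -471
m = -471 < 0,  v_rel·d = 7 > 0  ⇒  outside

inside=no margin=-471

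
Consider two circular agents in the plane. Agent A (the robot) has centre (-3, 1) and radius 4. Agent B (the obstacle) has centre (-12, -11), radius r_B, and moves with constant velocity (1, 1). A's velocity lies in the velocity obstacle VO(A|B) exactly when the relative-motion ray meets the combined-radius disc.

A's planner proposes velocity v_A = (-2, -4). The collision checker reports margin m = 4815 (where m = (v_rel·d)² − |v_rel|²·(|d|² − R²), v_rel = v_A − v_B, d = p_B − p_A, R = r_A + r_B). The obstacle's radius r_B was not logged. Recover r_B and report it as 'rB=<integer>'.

m = 4815
d = (-9, -12);  v_rel = (-3, -5),  |v_rel|² = 34
v_rel×d = (-3)·(-12) − (-5)·(-9) = -9
since m = R²·34 − (-9)²:  R² = (81 + 4815) / 34 = 144
R = √144 = 12  ⇒  r_B = 12 − 4 = 8

rB=8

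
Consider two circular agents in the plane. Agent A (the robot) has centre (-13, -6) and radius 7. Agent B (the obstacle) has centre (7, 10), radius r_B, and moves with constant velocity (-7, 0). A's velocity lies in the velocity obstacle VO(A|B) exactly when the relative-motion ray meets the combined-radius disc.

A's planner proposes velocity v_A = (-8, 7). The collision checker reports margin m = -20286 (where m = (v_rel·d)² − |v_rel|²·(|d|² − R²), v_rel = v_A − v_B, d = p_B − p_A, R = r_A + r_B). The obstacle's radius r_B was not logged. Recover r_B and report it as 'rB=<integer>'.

m = -20286
d = (20, 16);  v_rel = (-1, 7),  |v_rel|² = 50
v_rel×d = (-1)·(16) − (7)·(20) = -156
since m = R²·50 − (-156)²:  R² = (24336 + -20286) / 50 = 81
R = √81 = 9  ⇒  r_B = 9 − 7 = 2

rB=2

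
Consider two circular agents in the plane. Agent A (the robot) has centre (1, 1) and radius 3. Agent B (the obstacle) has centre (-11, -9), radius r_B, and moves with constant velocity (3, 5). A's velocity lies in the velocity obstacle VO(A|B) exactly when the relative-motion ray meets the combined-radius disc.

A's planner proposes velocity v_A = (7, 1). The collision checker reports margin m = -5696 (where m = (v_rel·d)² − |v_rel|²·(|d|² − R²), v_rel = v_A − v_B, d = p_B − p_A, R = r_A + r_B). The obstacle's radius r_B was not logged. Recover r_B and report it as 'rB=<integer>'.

m = -5696
d = (-12, -10);  v_rel = (4, -4),  |v_rel|² = 32
v_rel×d = (4)·(-10) − (-4)·(-12) = -88
since m = R²·32 − (-88)²:  R² = (7744 + -5696) / 32 = 64
R = √64 = 8  ⇒  r_B = 8 − 3 = 5

rB=5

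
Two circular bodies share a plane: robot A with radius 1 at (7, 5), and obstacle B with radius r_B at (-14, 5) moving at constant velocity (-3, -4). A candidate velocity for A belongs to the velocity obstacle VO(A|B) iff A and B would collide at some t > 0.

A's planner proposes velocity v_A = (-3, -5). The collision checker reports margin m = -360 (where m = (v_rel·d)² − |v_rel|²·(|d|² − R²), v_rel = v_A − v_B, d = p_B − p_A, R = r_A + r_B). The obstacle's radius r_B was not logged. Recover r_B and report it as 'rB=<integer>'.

m = -360
d = (-21, 0);  v_rel = (0, -1),  |v_rel|² = 1
v_rel×d = (0)·(0) − (-1)·(-21) = -21
since m = R²·1 − (-21)²:  R² = (441 + -360) / 1 = 81
R = √81 = 9  ⇒  r_B = 9 − 1 = 8

rB=8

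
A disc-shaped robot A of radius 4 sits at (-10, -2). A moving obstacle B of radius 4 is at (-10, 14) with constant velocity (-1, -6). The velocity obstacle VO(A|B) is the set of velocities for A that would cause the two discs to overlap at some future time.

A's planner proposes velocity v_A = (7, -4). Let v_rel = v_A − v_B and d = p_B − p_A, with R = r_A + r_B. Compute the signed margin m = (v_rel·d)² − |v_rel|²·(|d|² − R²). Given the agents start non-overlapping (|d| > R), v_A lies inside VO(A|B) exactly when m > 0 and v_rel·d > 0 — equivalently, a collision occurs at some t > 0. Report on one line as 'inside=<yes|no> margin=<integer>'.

d = (0, 16),  |d|² = 256;  R = 4+4 = 8,  c = 256−8² = 192
v_rel = (8, 2),  |v_rel|² = 68;  v_rel·d = (8)·(0) + (2)·(16) = 32
68·t² − 64·t + 192 = 0  ⇒  m = 32² − 68·192 = -12032
m = -12032 < 0,  v_rel·d = 32 > 0  ⇒  outside

inside=no margin=-12032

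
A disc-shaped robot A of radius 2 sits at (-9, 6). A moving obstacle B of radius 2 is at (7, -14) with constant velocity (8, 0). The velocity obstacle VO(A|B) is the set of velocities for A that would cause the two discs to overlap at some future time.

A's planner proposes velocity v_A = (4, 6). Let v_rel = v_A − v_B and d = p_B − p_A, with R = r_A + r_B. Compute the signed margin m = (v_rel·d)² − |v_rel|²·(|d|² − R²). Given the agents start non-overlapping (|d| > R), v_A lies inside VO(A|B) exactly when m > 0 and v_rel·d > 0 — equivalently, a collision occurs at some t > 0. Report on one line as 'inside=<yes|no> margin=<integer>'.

d = (16, -20),  |d|² = 656;  R = 2+2 = 4,  c = 656−4² = 640
v_rel = (-4, 6),  |v_rel|² = 52;  v_rel·d = (-4)·(16) + (6)·(-20) = -184
52·t² + 368·t + 640 = 0  ⇒  m = (-184)² − 52·640 = 576
m = 576 > 0,  v_rel·d = -184 < 0  ⇒  outside

inside=no margin=576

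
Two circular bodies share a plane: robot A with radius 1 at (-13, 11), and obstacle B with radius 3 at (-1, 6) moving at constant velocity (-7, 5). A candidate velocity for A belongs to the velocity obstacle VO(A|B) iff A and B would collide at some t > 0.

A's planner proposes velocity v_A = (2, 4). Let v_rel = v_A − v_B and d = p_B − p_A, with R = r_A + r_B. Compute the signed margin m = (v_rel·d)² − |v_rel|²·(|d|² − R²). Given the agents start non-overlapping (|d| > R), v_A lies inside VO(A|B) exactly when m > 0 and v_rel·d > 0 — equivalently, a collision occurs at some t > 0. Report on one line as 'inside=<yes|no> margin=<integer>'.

d = (12, -5),  |d|² = 169;  R = 1+3 = 4,  c = 169−4² = 153
v_rel = (9, -1),  |v_rel|² = 82;  v_rel·d = (9)·(12) + (-1)·(-5) = 113
82·t² − 226·t + 153 = 0  ⇒  m = 113² − 82·153 = 223
m = 223 > 0,  v_rel·d = 113 > 0  ⇒  inside

inside=yes margin=223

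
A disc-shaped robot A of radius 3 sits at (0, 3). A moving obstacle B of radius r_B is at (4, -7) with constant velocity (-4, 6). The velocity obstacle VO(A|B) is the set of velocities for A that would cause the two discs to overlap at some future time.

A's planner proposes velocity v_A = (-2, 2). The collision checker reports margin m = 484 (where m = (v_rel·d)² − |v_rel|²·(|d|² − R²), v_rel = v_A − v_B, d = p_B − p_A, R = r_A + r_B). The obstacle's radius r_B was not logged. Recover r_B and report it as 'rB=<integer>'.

m = 484
d = (4, -10);  v_rel = (2, -4),  |v_rel|² = 20
v_rel×d = (2)·(-10) − (-4)·(4) = -4
since m = R²·20 − (-4)²:  R² = (16 + 484) / 20 = 25
R = √25 = 5  ⇒  r_B = 5 − 3 = 2

rB=2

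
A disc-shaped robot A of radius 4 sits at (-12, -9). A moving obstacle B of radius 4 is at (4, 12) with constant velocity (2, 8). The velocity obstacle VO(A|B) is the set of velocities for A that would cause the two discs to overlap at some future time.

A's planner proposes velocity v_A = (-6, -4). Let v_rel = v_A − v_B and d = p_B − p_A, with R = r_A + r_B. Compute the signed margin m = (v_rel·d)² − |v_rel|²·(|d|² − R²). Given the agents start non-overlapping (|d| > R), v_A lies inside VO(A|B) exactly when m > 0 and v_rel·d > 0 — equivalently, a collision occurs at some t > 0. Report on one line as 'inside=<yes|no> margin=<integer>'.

d = (16, 21),  |d|² = 697;  R = 4+4 = 8,  c = 697−8² = 633
v_rel = (-8, -12),  |v_rel|² = 208;  v_rel·d = (-8)·(16) + (-12)·(21) = -380
208·t² + 760·t + 633 = 0  ⇒  m = (-380)² − 208·633 = 12736
m = 12736 > 0,  v_rel·d = -380 < 0  ⇒  outside

inside=no margin=12736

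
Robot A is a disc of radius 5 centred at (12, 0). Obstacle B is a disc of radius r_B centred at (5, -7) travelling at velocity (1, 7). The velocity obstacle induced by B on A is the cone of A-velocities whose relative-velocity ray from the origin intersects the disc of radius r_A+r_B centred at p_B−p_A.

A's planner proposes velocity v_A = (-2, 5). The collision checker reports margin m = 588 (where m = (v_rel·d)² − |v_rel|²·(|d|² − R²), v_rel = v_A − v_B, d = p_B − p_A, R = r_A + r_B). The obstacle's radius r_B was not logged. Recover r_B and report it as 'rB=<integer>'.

m = 588
d = (-7, -7);  v_rel = (-3, -2),  |v_rel|² = 13
v_rel×d = (-3)·(-7) − (-2)·(-7) = 7
since m = R²·13 − 7²:  R² = (49 + 588) / 13 = 49
R = √49 = 7  ⇒  r_B = 7 − 5 = 2

rB=2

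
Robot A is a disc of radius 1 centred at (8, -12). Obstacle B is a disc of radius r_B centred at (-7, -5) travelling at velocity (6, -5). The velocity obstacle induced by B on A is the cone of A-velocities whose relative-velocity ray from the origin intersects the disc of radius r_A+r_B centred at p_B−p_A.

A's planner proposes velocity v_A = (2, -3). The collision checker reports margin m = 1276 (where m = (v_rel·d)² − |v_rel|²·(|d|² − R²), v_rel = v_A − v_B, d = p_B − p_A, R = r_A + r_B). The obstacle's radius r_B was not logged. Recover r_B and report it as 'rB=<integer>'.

m = 1276
d = (-15, 7);  v_rel = (-4, 2),  |v_rel|² = 20
v_rel×d = (-4)·(7) − (2)·(-15) = 2
since m = R²·20 − 2²:  R² = (4 + 1276) / 20 = 64
R = √64 = 8  ⇒  r_B = 8 − 1 = 7

rB=7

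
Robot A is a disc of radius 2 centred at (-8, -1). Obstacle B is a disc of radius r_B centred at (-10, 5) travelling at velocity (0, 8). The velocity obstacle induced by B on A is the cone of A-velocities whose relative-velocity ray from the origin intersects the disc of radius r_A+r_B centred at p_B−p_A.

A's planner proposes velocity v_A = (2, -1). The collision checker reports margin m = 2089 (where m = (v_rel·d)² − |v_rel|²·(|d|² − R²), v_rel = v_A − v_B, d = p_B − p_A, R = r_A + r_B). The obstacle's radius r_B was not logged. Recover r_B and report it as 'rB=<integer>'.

m = 2089
d = (-2, 6);  v_rel = (2, -9),  |v_rel|² = 85
v_rel×d = (2)·(6) − (-9)·(-2) = -6
since m = R²·85 − (-6)²:  R² = (36 + 2089) / 85 = 25
R = √25 = 5  ⇒  r_B = 5 − 2 = 3

rB=3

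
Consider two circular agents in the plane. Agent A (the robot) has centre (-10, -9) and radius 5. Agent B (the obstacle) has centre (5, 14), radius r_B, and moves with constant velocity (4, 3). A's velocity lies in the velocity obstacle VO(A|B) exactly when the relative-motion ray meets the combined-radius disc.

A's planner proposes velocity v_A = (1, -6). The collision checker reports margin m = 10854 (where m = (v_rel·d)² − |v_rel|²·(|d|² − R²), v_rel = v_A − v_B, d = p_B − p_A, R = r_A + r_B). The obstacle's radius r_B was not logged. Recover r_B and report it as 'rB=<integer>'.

m = 10854
d = (15, 23);  v_rel = (-3, -9),  |v_rel|² = 90
v_rel×d = (-3)·(23) − (-9)·(15) = 66
since m = R²·90 − 66²:  R² = (4356 + 10854) / 90 = 169
R = √169 = 13  ⇒  r_B = 13 − 5 = 8

rB=8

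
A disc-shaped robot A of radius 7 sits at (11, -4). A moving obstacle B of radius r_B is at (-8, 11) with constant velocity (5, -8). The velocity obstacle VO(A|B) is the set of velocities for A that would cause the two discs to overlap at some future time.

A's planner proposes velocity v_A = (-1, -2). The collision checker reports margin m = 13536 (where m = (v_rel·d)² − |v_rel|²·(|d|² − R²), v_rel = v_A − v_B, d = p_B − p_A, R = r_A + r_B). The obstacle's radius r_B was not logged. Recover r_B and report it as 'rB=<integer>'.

m = 13536
d = (-19, 15);  v_rel = (-6, 6),  |v_rel|² = 72
v_rel×d = (-6)·(15) − (6)·(-19) = 24
since m = R²·72 − 24²:  R² = (576 + 13536) / 72 = 196
R = √196 = 14  ⇒  r_B = 14 − 7 = 7

rB=7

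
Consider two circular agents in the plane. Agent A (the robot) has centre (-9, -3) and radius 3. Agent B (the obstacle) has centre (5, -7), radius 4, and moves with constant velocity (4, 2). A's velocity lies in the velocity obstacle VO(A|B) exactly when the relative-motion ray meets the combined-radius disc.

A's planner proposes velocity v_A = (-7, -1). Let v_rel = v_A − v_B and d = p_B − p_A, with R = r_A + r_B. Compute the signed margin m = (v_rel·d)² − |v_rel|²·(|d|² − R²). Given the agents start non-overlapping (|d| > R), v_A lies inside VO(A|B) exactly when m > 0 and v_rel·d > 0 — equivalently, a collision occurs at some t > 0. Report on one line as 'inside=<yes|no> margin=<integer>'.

d = (14, -4),  |d|² = 212;  R = 3+4 = 7,  c = 212−7² = 163
v_rel = (-11, -3),  |v_rel|² = 130;  v_rel·d = (-11)·(14) + (-3)·(-4) = -142
130·t² + 284·t + 163 = 0  ⇒  m = (-142)² − 130·163 = -1026
m = -1026 < 0,  v_rel·d = -142 < 0  ⇒  outside

inside=no margin=-1026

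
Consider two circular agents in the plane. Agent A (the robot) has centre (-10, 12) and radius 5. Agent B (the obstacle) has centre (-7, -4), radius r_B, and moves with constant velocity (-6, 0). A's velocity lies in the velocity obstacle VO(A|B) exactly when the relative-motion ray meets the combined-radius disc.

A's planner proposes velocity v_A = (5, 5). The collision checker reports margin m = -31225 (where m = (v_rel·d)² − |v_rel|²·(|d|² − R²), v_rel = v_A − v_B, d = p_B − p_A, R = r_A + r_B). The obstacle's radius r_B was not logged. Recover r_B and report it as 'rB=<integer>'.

m = -31225
d = (3, -16);  v_rel = (11, 5),  |v_rel|² = 146
v_rel×d = (11)·(-16) − (5)·(3) = -191
since m = R²·146 − (-191)²:  R² = (36481 + -31225) / 146 = 36
R = √36 = 6  ⇒  r_B = 6 − 5 = 1

rB=1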